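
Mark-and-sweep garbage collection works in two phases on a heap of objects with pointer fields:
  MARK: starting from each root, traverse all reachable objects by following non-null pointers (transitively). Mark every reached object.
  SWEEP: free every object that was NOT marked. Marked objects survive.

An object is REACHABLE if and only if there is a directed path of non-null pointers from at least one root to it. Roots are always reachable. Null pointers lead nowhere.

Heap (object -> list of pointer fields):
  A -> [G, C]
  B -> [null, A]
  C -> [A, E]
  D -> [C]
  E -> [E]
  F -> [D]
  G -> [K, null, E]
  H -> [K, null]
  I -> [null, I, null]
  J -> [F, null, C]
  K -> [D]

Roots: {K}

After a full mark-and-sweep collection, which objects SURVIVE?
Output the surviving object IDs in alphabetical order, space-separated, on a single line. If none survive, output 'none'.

Roots: K
Mark K: refs=D, marked=K
Mark D: refs=C, marked=D K
Mark C: refs=A E, marked=C D K
Mark A: refs=G C, marked=A C D K
Mark E: refs=E, marked=A C D E K
Mark G: refs=K null E, marked=A C D E G K
Unmarked (collected): B F H I J

Answer: A C D E G K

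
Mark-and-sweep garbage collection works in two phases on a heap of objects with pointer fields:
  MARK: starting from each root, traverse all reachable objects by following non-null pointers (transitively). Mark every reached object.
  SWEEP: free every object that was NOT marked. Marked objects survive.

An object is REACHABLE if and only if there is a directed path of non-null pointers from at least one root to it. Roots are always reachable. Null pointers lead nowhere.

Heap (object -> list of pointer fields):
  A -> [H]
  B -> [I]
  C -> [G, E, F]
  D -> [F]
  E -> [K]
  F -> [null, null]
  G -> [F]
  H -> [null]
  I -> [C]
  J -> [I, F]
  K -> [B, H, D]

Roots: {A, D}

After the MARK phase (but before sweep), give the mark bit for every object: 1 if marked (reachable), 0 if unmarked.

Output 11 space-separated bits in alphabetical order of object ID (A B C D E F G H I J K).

Roots: A D
Mark A: refs=H, marked=A
Mark D: refs=F, marked=A D
Mark H: refs=null, marked=A D H
Mark F: refs=null null, marked=A D F H
Unmarked (collected): B C E G I J K

Answer: 1 0 0 1 0 1 0 1 0 0 0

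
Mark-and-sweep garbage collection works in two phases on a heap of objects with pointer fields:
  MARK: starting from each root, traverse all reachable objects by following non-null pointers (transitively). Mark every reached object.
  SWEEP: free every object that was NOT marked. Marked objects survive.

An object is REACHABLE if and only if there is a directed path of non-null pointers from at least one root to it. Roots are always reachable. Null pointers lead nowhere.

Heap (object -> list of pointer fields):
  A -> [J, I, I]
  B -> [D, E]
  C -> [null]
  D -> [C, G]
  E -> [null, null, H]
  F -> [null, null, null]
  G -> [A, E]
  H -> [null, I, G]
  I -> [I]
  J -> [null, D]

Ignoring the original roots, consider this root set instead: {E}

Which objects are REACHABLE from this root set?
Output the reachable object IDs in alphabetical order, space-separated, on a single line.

Answer: A C D E G H I J

Derivation:
Roots: E
Mark E: refs=null null H, marked=E
Mark H: refs=null I G, marked=E H
Mark I: refs=I, marked=E H I
Mark G: refs=A E, marked=E G H I
Mark A: refs=J I I, marked=A E G H I
Mark J: refs=null D, marked=A E G H I J
Mark D: refs=C G, marked=A D E G H I J
Mark C: refs=null, marked=A C D E G H I J
Unmarked (collected): B F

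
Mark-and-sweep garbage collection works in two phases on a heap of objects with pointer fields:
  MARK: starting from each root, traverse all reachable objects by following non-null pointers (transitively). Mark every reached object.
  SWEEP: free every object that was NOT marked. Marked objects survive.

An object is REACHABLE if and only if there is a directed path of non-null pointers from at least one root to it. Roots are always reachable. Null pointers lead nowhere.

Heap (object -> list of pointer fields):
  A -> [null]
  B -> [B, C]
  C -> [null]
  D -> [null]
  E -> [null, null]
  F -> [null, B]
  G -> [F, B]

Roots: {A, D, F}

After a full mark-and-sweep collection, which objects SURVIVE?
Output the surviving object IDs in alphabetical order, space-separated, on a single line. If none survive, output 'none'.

Roots: A D F
Mark A: refs=null, marked=A
Mark D: refs=null, marked=A D
Mark F: refs=null B, marked=A D F
Mark B: refs=B C, marked=A B D F
Mark C: refs=null, marked=A B C D F
Unmarked (collected): E G

Answer: A B C D F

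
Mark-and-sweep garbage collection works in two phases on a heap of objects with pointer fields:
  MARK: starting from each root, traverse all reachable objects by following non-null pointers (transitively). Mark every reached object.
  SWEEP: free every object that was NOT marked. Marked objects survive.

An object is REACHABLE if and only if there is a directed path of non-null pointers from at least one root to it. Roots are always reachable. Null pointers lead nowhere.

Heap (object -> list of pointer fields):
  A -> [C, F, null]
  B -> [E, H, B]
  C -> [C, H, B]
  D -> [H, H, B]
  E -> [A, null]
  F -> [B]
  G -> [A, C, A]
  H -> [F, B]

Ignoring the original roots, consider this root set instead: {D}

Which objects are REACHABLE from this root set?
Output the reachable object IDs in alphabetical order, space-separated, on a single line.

Roots: D
Mark D: refs=H H B, marked=D
Mark H: refs=F B, marked=D H
Mark B: refs=E H B, marked=B D H
Mark F: refs=B, marked=B D F H
Mark E: refs=A null, marked=B D E F H
Mark A: refs=C F null, marked=A B D E F H
Mark C: refs=C H B, marked=A B C D E F H
Unmarked (collected): G

Answer: A B C D E F H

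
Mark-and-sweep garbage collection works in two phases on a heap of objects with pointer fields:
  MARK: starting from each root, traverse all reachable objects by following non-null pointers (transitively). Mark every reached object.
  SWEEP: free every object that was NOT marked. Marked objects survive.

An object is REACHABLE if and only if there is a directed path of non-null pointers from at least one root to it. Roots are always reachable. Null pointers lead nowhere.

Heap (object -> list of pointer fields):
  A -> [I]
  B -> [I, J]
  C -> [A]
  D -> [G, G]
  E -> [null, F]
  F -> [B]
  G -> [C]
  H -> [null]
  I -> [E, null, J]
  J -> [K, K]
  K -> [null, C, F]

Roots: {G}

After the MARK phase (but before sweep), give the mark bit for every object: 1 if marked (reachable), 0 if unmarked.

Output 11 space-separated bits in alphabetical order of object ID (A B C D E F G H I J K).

Roots: G
Mark G: refs=C, marked=G
Mark C: refs=A, marked=C G
Mark A: refs=I, marked=A C G
Mark I: refs=E null J, marked=A C G I
Mark E: refs=null F, marked=A C E G I
Mark J: refs=K K, marked=A C E G I J
Mark F: refs=B, marked=A C E F G I J
Mark K: refs=null C F, marked=A C E F G I J K
Mark B: refs=I J, marked=A B C E F G I J K
Unmarked (collected): D H

Answer: 1 1 1 0 1 1 1 0 1 1 1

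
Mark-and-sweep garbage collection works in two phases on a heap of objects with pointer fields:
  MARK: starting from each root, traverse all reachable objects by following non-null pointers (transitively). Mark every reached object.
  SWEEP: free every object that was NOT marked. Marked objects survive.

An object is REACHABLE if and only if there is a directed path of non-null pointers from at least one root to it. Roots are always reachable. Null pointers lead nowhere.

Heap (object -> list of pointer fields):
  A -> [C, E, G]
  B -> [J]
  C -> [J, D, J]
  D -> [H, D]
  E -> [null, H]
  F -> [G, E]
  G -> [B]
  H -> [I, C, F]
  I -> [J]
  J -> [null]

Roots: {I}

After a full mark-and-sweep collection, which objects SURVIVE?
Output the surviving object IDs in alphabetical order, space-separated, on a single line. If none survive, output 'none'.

Roots: I
Mark I: refs=J, marked=I
Mark J: refs=null, marked=I J
Unmarked (collected): A B C D E F G H

Answer: I J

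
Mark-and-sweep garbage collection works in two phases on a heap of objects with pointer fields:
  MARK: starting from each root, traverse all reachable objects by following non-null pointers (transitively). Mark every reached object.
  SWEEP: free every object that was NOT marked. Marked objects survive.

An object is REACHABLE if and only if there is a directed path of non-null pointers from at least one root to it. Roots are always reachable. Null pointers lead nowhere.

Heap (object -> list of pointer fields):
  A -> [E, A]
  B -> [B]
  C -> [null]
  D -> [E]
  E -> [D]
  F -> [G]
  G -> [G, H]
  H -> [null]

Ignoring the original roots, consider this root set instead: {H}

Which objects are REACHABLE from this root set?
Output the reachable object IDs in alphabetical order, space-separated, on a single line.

Roots: H
Mark H: refs=null, marked=H
Unmarked (collected): A B C D E F G

Answer: H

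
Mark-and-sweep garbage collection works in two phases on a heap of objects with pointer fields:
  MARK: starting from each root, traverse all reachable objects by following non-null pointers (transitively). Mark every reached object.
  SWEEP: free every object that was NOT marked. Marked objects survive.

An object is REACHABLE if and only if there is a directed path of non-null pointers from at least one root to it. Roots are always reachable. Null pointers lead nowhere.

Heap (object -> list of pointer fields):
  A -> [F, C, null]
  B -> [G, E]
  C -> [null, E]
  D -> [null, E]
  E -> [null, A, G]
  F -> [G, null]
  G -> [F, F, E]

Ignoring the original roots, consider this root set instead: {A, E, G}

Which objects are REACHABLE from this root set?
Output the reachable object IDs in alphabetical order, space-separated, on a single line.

Answer: A C E F G

Derivation:
Roots: A E G
Mark A: refs=F C null, marked=A
Mark E: refs=null A G, marked=A E
Mark G: refs=F F E, marked=A E G
Mark F: refs=G null, marked=A E F G
Mark C: refs=null E, marked=A C E F G
Unmarked (collected): B D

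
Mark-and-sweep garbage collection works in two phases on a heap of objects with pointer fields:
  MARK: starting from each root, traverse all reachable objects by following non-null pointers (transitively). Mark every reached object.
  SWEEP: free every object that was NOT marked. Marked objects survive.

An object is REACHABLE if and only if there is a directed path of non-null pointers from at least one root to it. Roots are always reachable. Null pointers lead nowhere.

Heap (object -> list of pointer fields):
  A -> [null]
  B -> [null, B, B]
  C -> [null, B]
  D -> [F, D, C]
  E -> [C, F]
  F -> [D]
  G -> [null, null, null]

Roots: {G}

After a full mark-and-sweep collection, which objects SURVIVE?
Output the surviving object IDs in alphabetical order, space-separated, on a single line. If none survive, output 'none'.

Roots: G
Mark G: refs=null null null, marked=G
Unmarked (collected): A B C D E F

Answer: G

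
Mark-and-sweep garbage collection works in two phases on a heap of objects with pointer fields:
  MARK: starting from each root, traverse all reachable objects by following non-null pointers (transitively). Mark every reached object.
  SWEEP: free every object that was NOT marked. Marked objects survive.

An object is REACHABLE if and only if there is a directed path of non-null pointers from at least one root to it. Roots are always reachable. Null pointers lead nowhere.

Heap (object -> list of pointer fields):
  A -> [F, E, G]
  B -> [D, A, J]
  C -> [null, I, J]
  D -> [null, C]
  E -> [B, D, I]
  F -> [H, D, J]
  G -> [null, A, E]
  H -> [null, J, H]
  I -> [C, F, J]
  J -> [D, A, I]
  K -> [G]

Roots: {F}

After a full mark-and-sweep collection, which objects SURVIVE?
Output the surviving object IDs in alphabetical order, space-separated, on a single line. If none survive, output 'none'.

Answer: A B C D E F G H I J

Derivation:
Roots: F
Mark F: refs=H D J, marked=F
Mark H: refs=null J H, marked=F H
Mark D: refs=null C, marked=D F H
Mark J: refs=D A I, marked=D F H J
Mark C: refs=null I J, marked=C D F H J
Mark A: refs=F E G, marked=A C D F H J
Mark I: refs=C F J, marked=A C D F H I J
Mark E: refs=B D I, marked=A C D E F H I J
Mark G: refs=null A E, marked=A C D E F G H I J
Mark B: refs=D A J, marked=A B C D E F G H I J
Unmarked (collected): K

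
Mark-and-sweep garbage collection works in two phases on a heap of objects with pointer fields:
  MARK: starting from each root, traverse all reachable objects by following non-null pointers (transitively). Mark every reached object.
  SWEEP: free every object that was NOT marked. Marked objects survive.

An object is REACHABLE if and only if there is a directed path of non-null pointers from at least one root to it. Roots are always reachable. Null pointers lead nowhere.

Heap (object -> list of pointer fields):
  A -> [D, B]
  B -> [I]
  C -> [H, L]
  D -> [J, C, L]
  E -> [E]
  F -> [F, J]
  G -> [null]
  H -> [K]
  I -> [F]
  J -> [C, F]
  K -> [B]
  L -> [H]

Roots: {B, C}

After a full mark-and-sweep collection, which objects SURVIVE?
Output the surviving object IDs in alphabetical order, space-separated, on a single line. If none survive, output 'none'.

Answer: B C F H I J K L

Derivation:
Roots: B C
Mark B: refs=I, marked=B
Mark C: refs=H L, marked=B C
Mark I: refs=F, marked=B C I
Mark H: refs=K, marked=B C H I
Mark L: refs=H, marked=B C H I L
Mark F: refs=F J, marked=B C F H I L
Mark K: refs=B, marked=B C F H I K L
Mark J: refs=C F, marked=B C F H I J K L
Unmarked (collected): A D E G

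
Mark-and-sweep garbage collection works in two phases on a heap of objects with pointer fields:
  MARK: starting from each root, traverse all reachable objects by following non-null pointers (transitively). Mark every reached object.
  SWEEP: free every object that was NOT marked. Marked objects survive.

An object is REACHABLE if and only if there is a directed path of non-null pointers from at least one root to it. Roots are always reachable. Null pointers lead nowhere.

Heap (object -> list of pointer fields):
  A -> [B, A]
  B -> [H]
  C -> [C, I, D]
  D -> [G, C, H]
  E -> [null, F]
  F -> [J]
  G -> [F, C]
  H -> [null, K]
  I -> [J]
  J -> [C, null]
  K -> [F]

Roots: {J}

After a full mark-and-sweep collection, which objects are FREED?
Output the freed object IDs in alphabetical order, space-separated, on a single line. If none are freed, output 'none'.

Roots: J
Mark J: refs=C null, marked=J
Mark C: refs=C I D, marked=C J
Mark I: refs=J, marked=C I J
Mark D: refs=G C H, marked=C D I J
Mark G: refs=F C, marked=C D G I J
Mark H: refs=null K, marked=C D G H I J
Mark F: refs=J, marked=C D F G H I J
Mark K: refs=F, marked=C D F G H I J K
Unmarked (collected): A B E

Answer: A B E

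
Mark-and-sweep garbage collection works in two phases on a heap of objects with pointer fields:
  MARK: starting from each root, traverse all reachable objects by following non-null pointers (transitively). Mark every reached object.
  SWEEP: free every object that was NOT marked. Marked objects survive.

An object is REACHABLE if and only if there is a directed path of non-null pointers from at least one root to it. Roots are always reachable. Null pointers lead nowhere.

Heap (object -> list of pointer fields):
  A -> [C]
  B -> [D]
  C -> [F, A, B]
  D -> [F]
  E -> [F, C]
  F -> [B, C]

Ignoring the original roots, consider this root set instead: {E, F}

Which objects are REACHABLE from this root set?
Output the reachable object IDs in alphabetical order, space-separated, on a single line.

Answer: A B C D E F

Derivation:
Roots: E F
Mark E: refs=F C, marked=E
Mark F: refs=B C, marked=E F
Mark C: refs=F A B, marked=C E F
Mark B: refs=D, marked=B C E F
Mark A: refs=C, marked=A B C E F
Mark D: refs=F, marked=A B C D E F
Unmarked (collected): (none)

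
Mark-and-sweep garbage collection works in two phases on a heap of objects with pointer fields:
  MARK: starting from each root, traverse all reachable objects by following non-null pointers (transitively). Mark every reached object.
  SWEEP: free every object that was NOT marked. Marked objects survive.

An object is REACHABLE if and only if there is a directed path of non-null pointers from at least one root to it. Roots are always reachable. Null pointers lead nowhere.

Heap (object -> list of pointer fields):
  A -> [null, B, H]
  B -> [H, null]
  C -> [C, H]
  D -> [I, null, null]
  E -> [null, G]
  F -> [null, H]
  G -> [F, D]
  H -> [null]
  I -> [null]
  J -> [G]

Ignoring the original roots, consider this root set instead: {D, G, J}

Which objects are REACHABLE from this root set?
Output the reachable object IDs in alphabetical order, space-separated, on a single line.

Roots: D G J
Mark D: refs=I null null, marked=D
Mark G: refs=F D, marked=D G
Mark J: refs=G, marked=D G J
Mark I: refs=null, marked=D G I J
Mark F: refs=null H, marked=D F G I J
Mark H: refs=null, marked=D F G H I J
Unmarked (collected): A B C E

Answer: D F G H I J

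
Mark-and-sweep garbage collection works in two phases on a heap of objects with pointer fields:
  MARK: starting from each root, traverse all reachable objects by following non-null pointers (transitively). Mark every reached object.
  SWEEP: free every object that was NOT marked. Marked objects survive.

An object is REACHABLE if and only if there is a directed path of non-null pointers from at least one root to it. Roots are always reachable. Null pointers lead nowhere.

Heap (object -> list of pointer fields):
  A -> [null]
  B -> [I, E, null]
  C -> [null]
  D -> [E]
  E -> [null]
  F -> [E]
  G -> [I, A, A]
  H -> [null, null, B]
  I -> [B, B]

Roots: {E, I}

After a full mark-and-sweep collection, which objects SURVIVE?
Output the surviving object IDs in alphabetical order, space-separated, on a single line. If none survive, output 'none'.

Roots: E I
Mark E: refs=null, marked=E
Mark I: refs=B B, marked=E I
Mark B: refs=I E null, marked=B E I
Unmarked (collected): A C D F G H

Answer: B E I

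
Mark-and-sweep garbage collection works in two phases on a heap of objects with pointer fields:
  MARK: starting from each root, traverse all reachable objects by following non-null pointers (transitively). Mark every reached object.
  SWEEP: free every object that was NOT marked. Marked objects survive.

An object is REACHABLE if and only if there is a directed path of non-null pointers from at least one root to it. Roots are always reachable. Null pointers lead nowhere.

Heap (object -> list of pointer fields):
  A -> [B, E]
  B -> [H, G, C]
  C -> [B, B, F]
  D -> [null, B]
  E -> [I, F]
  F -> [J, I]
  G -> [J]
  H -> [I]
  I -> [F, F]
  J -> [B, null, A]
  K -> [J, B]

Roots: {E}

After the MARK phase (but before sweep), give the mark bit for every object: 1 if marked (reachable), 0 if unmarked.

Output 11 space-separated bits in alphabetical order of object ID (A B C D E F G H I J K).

Roots: E
Mark E: refs=I F, marked=E
Mark I: refs=F F, marked=E I
Mark F: refs=J I, marked=E F I
Mark J: refs=B null A, marked=E F I J
Mark B: refs=H G C, marked=B E F I J
Mark A: refs=B E, marked=A B E F I J
Mark H: refs=I, marked=A B E F H I J
Mark G: refs=J, marked=A B E F G H I J
Mark C: refs=B B F, marked=A B C E F G H I J
Unmarked (collected): D K

Answer: 1 1 1 0 1 1 1 1 1 1 0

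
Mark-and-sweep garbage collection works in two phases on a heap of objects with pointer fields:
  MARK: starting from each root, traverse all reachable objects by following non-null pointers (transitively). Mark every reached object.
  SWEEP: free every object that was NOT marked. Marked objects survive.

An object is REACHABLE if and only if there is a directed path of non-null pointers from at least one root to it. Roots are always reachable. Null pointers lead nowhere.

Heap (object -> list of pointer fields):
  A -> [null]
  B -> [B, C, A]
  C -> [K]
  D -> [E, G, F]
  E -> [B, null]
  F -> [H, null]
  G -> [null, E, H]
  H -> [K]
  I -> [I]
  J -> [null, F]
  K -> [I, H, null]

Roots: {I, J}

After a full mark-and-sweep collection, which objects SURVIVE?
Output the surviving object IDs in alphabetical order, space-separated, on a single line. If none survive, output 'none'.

Answer: F H I J K

Derivation:
Roots: I J
Mark I: refs=I, marked=I
Mark J: refs=null F, marked=I J
Mark F: refs=H null, marked=F I J
Mark H: refs=K, marked=F H I J
Mark K: refs=I H null, marked=F H I J K
Unmarked (collected): A B C D E G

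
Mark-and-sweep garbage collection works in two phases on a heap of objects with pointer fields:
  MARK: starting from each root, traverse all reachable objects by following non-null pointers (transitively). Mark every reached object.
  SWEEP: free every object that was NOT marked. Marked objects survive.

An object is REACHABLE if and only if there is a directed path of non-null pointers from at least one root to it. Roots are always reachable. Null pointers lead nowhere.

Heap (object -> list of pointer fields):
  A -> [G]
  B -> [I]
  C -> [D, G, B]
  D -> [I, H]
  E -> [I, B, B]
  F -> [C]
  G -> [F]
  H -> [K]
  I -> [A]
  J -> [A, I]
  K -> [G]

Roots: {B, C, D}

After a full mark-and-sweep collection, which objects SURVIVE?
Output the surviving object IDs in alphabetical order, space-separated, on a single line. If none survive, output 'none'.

Roots: B C D
Mark B: refs=I, marked=B
Mark C: refs=D G B, marked=B C
Mark D: refs=I H, marked=B C D
Mark I: refs=A, marked=B C D I
Mark G: refs=F, marked=B C D G I
Mark H: refs=K, marked=B C D G H I
Mark A: refs=G, marked=A B C D G H I
Mark F: refs=C, marked=A B C D F G H I
Mark K: refs=G, marked=A B C D F G H I K
Unmarked (collected): E J

Answer: A B C D F G H I K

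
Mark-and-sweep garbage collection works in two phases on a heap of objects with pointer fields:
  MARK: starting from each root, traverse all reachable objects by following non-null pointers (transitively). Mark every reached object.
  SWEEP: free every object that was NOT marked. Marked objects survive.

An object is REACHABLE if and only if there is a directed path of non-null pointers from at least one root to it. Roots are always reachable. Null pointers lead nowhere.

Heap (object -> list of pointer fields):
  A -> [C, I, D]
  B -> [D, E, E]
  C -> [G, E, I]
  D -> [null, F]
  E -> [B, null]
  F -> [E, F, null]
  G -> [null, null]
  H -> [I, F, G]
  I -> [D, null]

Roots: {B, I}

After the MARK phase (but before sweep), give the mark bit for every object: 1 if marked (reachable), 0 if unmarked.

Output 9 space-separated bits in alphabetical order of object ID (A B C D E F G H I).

Answer: 0 1 0 1 1 1 0 0 1

Derivation:
Roots: B I
Mark B: refs=D E E, marked=B
Mark I: refs=D null, marked=B I
Mark D: refs=null F, marked=B D I
Mark E: refs=B null, marked=B D E I
Mark F: refs=E F null, marked=B D E F I
Unmarked (collected): A C G H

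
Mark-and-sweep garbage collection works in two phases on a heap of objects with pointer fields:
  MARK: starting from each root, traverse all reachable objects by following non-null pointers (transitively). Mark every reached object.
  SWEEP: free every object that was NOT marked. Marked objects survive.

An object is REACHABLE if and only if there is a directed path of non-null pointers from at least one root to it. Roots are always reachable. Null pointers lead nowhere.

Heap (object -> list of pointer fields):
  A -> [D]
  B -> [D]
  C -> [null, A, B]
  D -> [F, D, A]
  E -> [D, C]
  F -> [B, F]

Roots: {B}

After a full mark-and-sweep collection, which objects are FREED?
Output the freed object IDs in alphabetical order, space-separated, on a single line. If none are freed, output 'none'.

Answer: C E

Derivation:
Roots: B
Mark B: refs=D, marked=B
Mark D: refs=F D A, marked=B D
Mark F: refs=B F, marked=B D F
Mark A: refs=D, marked=A B D F
Unmarked (collected): C E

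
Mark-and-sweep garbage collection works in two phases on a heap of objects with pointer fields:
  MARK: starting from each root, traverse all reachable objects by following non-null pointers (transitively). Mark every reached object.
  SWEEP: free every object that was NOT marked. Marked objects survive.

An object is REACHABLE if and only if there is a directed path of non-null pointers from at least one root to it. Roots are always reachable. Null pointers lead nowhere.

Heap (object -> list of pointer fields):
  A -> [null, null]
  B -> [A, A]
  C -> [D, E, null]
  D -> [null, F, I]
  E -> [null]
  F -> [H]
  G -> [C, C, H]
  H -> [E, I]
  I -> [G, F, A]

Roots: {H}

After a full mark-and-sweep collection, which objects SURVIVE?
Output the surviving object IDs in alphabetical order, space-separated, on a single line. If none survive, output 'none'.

Roots: H
Mark H: refs=E I, marked=H
Mark E: refs=null, marked=E H
Mark I: refs=G F A, marked=E H I
Mark G: refs=C C H, marked=E G H I
Mark F: refs=H, marked=E F G H I
Mark A: refs=null null, marked=A E F G H I
Mark C: refs=D E null, marked=A C E F G H I
Mark D: refs=null F I, marked=A C D E F G H I
Unmarked (collected): B

Answer: A C D E F G H I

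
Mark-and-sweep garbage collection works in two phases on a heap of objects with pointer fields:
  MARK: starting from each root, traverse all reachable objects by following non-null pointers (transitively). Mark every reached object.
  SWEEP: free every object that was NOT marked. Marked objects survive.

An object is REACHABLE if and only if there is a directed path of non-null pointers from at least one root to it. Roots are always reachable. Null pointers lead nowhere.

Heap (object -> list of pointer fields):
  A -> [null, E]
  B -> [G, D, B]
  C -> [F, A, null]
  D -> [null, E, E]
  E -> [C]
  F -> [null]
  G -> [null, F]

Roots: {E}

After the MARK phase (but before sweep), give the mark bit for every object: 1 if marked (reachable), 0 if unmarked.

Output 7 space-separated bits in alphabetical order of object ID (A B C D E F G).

Roots: E
Mark E: refs=C, marked=E
Mark C: refs=F A null, marked=C E
Mark F: refs=null, marked=C E F
Mark A: refs=null E, marked=A C E F
Unmarked (collected): B D G

Answer: 1 0 1 0 1 1 0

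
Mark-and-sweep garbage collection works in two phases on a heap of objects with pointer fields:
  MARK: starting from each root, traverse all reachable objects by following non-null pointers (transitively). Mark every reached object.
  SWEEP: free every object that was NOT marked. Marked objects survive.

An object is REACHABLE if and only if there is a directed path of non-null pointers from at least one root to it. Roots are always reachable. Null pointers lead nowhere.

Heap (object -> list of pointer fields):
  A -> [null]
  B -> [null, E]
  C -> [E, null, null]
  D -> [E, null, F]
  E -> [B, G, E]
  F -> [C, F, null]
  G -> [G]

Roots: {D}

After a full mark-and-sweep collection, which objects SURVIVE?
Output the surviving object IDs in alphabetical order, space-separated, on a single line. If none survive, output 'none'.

Roots: D
Mark D: refs=E null F, marked=D
Mark E: refs=B G E, marked=D E
Mark F: refs=C F null, marked=D E F
Mark B: refs=null E, marked=B D E F
Mark G: refs=G, marked=B D E F G
Mark C: refs=E null null, marked=B C D E F G
Unmarked (collected): A

Answer: B C D E F G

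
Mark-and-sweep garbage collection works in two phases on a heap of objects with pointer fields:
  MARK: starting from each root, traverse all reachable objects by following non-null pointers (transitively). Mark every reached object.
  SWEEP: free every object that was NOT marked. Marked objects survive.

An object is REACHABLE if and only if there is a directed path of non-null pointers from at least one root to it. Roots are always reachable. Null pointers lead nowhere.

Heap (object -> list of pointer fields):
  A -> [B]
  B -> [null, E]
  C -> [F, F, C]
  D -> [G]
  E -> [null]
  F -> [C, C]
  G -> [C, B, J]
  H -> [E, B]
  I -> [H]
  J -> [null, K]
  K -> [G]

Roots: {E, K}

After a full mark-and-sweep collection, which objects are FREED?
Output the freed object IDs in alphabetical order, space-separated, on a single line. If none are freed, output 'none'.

Answer: A D H I

Derivation:
Roots: E K
Mark E: refs=null, marked=E
Mark K: refs=G, marked=E K
Mark G: refs=C B J, marked=E G K
Mark C: refs=F F C, marked=C E G K
Mark B: refs=null E, marked=B C E G K
Mark J: refs=null K, marked=B C E G J K
Mark F: refs=C C, marked=B C E F G J K
Unmarked (collected): A D H I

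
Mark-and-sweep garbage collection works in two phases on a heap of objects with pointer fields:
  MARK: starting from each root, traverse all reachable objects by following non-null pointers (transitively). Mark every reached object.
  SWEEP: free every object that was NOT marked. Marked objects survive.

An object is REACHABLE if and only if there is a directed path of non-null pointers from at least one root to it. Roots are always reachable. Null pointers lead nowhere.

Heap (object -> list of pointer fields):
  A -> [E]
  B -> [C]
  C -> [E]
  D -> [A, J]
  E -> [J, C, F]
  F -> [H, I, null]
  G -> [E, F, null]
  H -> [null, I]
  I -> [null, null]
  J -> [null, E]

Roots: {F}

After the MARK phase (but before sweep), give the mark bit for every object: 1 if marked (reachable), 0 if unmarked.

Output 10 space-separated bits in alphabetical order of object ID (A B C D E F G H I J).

Answer: 0 0 0 0 0 1 0 1 1 0

Derivation:
Roots: F
Mark F: refs=H I null, marked=F
Mark H: refs=null I, marked=F H
Mark I: refs=null null, marked=F H I
Unmarked (collected): A B C D E G J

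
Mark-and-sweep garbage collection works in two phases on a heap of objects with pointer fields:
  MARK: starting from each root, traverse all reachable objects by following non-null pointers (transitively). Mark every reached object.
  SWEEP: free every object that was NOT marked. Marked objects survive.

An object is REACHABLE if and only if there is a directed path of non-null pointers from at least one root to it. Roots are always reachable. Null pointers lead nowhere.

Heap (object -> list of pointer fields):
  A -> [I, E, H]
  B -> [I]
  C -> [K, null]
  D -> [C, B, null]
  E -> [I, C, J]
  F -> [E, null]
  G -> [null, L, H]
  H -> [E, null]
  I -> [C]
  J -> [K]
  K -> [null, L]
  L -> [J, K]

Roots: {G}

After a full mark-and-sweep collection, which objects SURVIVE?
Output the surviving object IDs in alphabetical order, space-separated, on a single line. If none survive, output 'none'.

Roots: G
Mark G: refs=null L H, marked=G
Mark L: refs=J K, marked=G L
Mark H: refs=E null, marked=G H L
Mark J: refs=K, marked=G H J L
Mark K: refs=null L, marked=G H J K L
Mark E: refs=I C J, marked=E G H J K L
Mark I: refs=C, marked=E G H I J K L
Mark C: refs=K null, marked=C E G H I J K L
Unmarked (collected): A B D F

Answer: C E G H I J K L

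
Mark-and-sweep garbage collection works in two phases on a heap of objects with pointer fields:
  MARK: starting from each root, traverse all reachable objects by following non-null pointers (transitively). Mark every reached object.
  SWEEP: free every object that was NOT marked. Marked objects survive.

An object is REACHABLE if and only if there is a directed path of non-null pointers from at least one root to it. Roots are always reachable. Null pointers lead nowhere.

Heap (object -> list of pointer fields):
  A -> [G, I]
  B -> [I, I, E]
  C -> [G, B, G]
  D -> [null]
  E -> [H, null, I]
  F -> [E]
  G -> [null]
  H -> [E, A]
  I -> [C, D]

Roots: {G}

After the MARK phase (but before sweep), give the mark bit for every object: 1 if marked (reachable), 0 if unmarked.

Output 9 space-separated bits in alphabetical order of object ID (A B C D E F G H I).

Answer: 0 0 0 0 0 0 1 0 0

Derivation:
Roots: G
Mark G: refs=null, marked=G
Unmarked (collected): A B C D E F H I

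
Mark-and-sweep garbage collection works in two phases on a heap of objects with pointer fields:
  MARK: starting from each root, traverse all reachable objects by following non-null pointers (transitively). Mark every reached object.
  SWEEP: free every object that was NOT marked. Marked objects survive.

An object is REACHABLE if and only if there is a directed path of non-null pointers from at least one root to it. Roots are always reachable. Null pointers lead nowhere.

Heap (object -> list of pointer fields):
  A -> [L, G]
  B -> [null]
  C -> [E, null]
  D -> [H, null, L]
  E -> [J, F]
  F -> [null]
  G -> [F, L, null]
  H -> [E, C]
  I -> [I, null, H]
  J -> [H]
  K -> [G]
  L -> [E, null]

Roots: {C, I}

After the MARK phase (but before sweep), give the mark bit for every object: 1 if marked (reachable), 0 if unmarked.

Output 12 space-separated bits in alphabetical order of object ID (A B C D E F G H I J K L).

Roots: C I
Mark C: refs=E null, marked=C
Mark I: refs=I null H, marked=C I
Mark E: refs=J F, marked=C E I
Mark H: refs=E C, marked=C E H I
Mark J: refs=H, marked=C E H I J
Mark F: refs=null, marked=C E F H I J
Unmarked (collected): A B D G K L

Answer: 0 0 1 0 1 1 0 1 1 1 0 0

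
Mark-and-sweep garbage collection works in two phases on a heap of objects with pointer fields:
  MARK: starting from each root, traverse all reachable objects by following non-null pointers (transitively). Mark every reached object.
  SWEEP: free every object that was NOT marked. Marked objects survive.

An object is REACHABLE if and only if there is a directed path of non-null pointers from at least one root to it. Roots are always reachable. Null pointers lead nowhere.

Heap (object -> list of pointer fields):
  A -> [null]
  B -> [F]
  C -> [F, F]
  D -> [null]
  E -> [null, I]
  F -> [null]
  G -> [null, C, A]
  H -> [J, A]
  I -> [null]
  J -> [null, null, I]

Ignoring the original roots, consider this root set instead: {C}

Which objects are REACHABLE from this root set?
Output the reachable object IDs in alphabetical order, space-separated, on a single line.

Answer: C F

Derivation:
Roots: C
Mark C: refs=F F, marked=C
Mark F: refs=null, marked=C F
Unmarked (collected): A B D E G H I J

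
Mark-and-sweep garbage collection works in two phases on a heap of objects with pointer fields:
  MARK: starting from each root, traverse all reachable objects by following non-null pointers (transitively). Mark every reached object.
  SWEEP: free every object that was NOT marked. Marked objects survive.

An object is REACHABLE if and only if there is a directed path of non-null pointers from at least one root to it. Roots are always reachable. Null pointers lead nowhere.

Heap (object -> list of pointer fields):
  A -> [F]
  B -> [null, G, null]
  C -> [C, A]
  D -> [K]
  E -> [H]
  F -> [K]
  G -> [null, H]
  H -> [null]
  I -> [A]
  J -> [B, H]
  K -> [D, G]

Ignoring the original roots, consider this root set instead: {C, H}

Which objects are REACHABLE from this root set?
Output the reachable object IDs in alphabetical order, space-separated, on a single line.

Answer: A C D F G H K

Derivation:
Roots: C H
Mark C: refs=C A, marked=C
Mark H: refs=null, marked=C H
Mark A: refs=F, marked=A C H
Mark F: refs=K, marked=A C F H
Mark K: refs=D G, marked=A C F H K
Mark D: refs=K, marked=A C D F H K
Mark G: refs=null H, marked=A C D F G H K
Unmarked (collected): B E I J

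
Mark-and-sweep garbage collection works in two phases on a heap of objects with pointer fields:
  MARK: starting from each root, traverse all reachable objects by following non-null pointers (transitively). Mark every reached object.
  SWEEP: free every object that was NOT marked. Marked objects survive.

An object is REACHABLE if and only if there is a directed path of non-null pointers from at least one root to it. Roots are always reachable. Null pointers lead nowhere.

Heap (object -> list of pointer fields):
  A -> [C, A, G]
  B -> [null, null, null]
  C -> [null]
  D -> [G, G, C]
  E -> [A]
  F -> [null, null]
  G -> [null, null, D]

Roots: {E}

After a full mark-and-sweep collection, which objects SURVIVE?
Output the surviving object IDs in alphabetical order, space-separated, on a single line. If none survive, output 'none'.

Answer: A C D E G

Derivation:
Roots: E
Mark E: refs=A, marked=E
Mark A: refs=C A G, marked=A E
Mark C: refs=null, marked=A C E
Mark G: refs=null null D, marked=A C E G
Mark D: refs=G G C, marked=A C D E G
Unmarked (collected): B F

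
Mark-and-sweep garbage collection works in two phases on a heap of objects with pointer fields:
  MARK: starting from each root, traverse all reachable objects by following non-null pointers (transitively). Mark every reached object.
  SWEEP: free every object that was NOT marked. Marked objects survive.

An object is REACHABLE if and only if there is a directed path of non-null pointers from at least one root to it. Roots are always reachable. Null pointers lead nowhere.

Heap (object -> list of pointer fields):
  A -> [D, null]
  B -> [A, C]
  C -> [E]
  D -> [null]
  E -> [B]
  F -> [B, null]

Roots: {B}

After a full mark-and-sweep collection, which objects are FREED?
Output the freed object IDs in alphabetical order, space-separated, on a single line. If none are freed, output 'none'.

Roots: B
Mark B: refs=A C, marked=B
Mark A: refs=D null, marked=A B
Mark C: refs=E, marked=A B C
Mark D: refs=null, marked=A B C D
Mark E: refs=B, marked=A B C D E
Unmarked (collected): F

Answer: F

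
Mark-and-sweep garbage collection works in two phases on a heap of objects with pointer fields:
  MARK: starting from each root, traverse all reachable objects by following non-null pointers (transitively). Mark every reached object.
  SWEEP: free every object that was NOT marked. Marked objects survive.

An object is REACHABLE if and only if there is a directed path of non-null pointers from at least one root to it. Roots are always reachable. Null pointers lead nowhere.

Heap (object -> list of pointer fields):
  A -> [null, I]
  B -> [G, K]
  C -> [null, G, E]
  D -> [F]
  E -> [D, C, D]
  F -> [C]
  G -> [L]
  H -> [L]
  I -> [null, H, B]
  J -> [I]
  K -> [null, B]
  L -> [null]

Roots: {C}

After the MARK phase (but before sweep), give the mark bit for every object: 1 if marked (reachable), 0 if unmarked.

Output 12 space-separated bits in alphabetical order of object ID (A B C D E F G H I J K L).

Answer: 0 0 1 1 1 1 1 0 0 0 0 1

Derivation:
Roots: C
Mark C: refs=null G E, marked=C
Mark G: refs=L, marked=C G
Mark E: refs=D C D, marked=C E G
Mark L: refs=null, marked=C E G L
Mark D: refs=F, marked=C D E G L
Mark F: refs=C, marked=C D E F G L
Unmarked (collected): A B H I J K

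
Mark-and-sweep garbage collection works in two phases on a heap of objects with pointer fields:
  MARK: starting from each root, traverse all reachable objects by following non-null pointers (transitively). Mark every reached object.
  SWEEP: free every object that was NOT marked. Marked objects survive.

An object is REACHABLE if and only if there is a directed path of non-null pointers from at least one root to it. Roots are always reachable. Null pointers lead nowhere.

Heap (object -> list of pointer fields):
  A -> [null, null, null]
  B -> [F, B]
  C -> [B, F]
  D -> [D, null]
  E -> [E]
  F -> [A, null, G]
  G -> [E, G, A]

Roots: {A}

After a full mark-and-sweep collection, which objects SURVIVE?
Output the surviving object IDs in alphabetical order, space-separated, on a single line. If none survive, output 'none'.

Roots: A
Mark A: refs=null null null, marked=A
Unmarked (collected): B C D E F G

Answer: A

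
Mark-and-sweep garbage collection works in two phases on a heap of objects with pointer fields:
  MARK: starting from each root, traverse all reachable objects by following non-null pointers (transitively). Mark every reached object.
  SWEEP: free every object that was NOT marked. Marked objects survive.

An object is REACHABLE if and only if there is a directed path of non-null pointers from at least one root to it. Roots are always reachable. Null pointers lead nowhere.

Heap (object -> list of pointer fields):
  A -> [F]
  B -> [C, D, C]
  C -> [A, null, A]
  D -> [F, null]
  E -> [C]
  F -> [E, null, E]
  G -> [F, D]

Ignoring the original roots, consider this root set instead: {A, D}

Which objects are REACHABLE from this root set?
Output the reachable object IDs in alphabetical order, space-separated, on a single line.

Roots: A D
Mark A: refs=F, marked=A
Mark D: refs=F null, marked=A D
Mark F: refs=E null E, marked=A D F
Mark E: refs=C, marked=A D E F
Mark C: refs=A null A, marked=A C D E F
Unmarked (collected): B G

Answer: A C D E F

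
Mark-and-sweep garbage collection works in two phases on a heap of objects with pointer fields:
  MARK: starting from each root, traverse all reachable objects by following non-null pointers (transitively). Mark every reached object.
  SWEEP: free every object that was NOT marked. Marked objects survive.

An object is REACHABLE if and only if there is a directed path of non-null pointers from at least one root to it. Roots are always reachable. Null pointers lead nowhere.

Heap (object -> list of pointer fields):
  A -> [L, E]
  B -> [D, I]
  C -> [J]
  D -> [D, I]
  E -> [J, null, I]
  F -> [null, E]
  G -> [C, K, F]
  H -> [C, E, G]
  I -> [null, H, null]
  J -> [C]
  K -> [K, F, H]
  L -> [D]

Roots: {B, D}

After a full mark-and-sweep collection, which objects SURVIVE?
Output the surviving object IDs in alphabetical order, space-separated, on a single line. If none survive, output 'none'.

Answer: B C D E F G H I J K

Derivation:
Roots: B D
Mark B: refs=D I, marked=B
Mark D: refs=D I, marked=B D
Mark I: refs=null H null, marked=B D I
Mark H: refs=C E G, marked=B D H I
Mark C: refs=J, marked=B C D H I
Mark E: refs=J null I, marked=B C D E H I
Mark G: refs=C K F, marked=B C D E G H I
Mark J: refs=C, marked=B C D E G H I J
Mark K: refs=K F H, marked=B C D E G H I J K
Mark F: refs=null E, marked=B C D E F G H I J K
Unmarked (collected): A L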